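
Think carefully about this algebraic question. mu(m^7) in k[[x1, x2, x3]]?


C(n+d-1,d)=C(9,7)=36


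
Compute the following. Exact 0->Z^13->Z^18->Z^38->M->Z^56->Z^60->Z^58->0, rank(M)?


Alt sum=0:
(-1)^0*13 + (-1)^1*18 + (-1)^2*38 + (-1)^3*? + (-1)^4*56 + (-1)^5*60 + (-1)^6*58=0
rank(M)=87


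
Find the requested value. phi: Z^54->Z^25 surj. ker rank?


rank(ker) = 54-25 = 29


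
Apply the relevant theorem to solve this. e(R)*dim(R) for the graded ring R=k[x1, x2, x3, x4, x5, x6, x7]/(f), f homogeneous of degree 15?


e(R)=deg(f)=15, dim(R)=7-1=6
e*dim=15*6=90


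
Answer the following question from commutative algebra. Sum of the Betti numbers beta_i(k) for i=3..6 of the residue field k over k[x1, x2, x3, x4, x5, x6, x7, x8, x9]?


Koszul resolution: beta_i(k)=C(n,i), n=9
C(9,3)=84, C(9,4)=126, C(9,5)=126, C(9,6)=84
Sum=420


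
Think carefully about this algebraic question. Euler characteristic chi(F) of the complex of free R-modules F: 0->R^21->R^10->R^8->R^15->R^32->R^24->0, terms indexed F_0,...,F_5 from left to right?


chi = sum (-1)^i * rank:
(-1)^0*21=21
(-1)^1*10=-10
(-1)^2*8=8
(-1)^3*15=-15
(-1)^4*32=32
(-1)^5*24=-24
chi=12


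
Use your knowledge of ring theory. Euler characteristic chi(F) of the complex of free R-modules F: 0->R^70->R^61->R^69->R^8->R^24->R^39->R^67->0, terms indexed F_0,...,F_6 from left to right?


chi = sum (-1)^i * rank:
(-1)^0*70=70
(-1)^1*61=-61
(-1)^2*69=69
(-1)^3*8=-8
(-1)^4*24=24
(-1)^5*39=-39
(-1)^6*67=67
chi=122


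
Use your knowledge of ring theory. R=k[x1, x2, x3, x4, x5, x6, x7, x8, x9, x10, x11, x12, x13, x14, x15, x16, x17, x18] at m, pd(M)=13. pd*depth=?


pd+depth=18
depth=18-13=5
pd*depth=13*5=65


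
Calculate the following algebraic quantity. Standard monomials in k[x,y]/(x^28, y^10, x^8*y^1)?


k[x,y]/I, I = (x^28, y^10, x^8*y^1)
Rect: 28x10=280. Corner: (28-8)x(10-1)=180.
dim = 280-180 = 100


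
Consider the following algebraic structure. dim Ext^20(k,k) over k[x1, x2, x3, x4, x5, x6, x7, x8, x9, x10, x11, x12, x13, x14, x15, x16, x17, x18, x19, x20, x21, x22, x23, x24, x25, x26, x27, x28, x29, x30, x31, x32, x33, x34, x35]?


C(n,i)=C(35,20)=3247943160


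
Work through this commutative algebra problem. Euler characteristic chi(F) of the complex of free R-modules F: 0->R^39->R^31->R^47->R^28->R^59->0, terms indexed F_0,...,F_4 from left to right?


chi = sum (-1)^i * rank:
(-1)^0*39=39
(-1)^1*31=-31
(-1)^2*47=47
(-1)^3*28=-28
(-1)^4*59=59
chi=86


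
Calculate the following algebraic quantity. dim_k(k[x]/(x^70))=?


Basis: 1,x,...,x^69
dim=70


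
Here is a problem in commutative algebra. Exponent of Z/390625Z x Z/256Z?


Exponent = lcm of the cyclic orders; pairwise coprime => product.
5^8*2^8=390625*256=100000000


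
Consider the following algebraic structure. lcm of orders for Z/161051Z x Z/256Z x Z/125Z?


Exponent = lcm of the cyclic orders; pairwise coprime => product.
11^5*2^8*5^3=161051*256*125=5153632000


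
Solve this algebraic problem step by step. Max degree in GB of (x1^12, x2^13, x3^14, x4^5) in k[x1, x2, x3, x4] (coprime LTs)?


Pure powers, coprime LTs => already GB.
Degrees: 12, 13, 14, 5
Max=14


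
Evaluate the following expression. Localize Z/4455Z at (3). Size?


3-primary part: 4455=3^4*55
Size=3^4=81


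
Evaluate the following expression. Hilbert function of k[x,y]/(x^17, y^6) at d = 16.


k[x,y], I = (x^17, y^6), d = 16
Need i < 17 and d-i < 6.
Range: 11 <= i <= 16.
H(16) = 6


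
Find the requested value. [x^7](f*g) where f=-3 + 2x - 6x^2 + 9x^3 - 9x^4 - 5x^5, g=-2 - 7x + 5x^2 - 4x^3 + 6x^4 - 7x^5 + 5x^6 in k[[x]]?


[x^7] = sum a_i*b_j, i+j=7
  2*5=10
  -6*-7=42
  9*6=54
  -9*-4=36
  -5*5=-25
Sum=117


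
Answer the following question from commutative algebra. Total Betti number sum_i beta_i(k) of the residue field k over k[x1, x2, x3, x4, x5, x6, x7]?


Koszul resolution: beta_i(k)=C(n,i), n=7
sum_i C(7,i) = 2^7 = 128


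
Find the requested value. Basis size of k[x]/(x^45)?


Basis: 1,x,...,x^44
dim=45


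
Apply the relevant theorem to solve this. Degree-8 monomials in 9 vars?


C(d+n-1,n-1)=C(16,8)=12870


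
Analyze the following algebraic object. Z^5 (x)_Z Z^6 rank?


rank(M(x)N) = rank(M)*rank(N)
5*6 = 30


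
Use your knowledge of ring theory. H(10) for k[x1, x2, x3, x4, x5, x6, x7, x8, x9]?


C(d+n-1,n-1)=C(18,8)=43758


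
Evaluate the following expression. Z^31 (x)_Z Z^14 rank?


rank(M(x)N) = rank(M)*rank(N)
31*14 = 434


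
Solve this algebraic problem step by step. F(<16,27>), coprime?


gcd(16,27)=1 => F=ab-a-b=16*27-16-27=432-43=389


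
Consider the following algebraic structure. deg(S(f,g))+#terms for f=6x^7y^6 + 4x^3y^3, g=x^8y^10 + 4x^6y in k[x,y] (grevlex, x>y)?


LT(f)=6x^7y^6, LT(g)=x^8y^10
lcm(LM)=x^8y^10
S(f,g) (scaled by 6 to clear denominators) = xy^4*f - 6*g = 4x^4y^7 - 24x^6y
2 terms, deg 11.
11+2=13


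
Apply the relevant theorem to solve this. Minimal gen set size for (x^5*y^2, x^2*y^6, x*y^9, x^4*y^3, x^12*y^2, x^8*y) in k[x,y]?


Remove redundant (divisible by others).
x^12*y^2 redundant.
Min: x^8*y, x^5*y^2, x^4*y^3, x^2*y^6, x*y^9
Count=5


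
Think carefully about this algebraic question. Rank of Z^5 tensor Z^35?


rank(M(x)N) = rank(M)*rank(N)
5*35 = 175


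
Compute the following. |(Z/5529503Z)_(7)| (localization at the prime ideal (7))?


7-primary part: 5529503=7^6*47
Size=7^6=117649


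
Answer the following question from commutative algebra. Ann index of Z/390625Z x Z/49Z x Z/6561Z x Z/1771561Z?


Exponent = lcm of the cyclic orders; pairwise coprime => product.
5^8*7^2*3^8*11^6=390625*49*6561*1771561=222475536847265625


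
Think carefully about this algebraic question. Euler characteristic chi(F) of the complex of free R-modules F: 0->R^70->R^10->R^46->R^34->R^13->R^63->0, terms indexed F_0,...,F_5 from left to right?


chi = sum (-1)^i * rank:
(-1)^0*70=70
(-1)^1*10=-10
(-1)^2*46=46
(-1)^3*34=-34
(-1)^4*13=13
(-1)^5*63=-63
chi=22


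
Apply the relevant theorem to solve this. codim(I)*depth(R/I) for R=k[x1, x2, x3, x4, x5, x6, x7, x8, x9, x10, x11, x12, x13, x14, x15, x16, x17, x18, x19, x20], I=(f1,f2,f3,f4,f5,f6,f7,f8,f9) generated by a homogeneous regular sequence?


codim=9, depth=dim(R/I)=20-9=11
Product=9*11=99


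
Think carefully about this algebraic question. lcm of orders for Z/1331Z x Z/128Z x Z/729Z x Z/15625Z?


Exponent = lcm of the cyclic orders; pairwise coprime => product.
11^3*2^7*3^6*5^6=1331*128*729*15625=1940598000000


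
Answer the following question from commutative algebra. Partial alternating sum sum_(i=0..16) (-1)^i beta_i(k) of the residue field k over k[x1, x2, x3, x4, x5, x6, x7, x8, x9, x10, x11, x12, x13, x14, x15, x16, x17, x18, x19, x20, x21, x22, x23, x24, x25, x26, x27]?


Koszul resolution: beta_i(k)=C(n,i), n=27
sum_(i=0..p) (-1)^i C(n,i) = (-1)^p C(n-1,p)
(-1)^16*C(26,16) = (-1)^16*5311735 = 5311735


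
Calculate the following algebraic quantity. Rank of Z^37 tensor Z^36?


rank(M(x)N) = rank(M)*rank(N)
37*36 = 1332


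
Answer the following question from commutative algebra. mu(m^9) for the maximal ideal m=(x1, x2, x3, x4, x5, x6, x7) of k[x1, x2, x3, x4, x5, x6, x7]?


Graded Nakayama: mu(m^d) = dim_k (m^d/m^(d+1)) = #degree-9 monomials in 7 vars
C(n+d-1,d)=C(15,9)=5005


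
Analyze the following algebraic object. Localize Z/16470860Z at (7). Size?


7-primary part: 16470860=7^7*20
Size=7^7=823543


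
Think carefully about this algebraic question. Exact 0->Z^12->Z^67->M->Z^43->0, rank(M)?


Alt sum=0:
(-1)^0*12 + (-1)^1*67 + (-1)^2*? + (-1)^3*43=0
rank(M)=98


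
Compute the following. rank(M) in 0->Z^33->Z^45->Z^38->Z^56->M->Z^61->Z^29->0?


Alt sum=0:
(-1)^0*33 + (-1)^1*45 + (-1)^2*38 + (-1)^3*56 + (-1)^4*? + (-1)^5*61 + (-1)^6*29=0
rank(M)=62


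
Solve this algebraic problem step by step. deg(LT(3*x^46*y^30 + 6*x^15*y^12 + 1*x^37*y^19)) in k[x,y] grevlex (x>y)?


LT: 3*x^46*y^30
deg_x=46, deg_y=30
Total=46+30=76


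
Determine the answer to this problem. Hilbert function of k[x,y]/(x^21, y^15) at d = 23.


k[x,y], I = (x^21, y^15), d = 23
Need i < 21 and d-i < 15.
Range: 9 <= i <= 20.
H(23) = 12


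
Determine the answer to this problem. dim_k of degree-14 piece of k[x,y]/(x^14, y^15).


k[x,y], I = (x^14, y^15), d = 14
Need i < 14 and d-i < 15.
Range: 0 <= i <= 13.
H(14) = 14


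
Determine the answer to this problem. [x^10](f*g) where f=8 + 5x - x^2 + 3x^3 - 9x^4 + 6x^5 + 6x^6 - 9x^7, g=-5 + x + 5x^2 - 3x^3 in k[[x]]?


[x^10] = sum a_i*b_j, i+j=10
  -9*-3=27
Sum=27


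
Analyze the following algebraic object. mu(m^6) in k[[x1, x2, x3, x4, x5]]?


C(n+d-1,d)=C(10,6)=210


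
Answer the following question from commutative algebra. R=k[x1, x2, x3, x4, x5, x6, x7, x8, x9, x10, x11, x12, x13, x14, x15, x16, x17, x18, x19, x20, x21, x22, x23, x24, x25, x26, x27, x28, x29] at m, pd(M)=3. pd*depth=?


pd+depth=29
depth=29-3=26
pd*depth=3*26=78


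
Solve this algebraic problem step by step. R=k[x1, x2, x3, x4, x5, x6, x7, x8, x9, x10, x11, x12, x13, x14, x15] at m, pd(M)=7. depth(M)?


pd+depth=depth(R)=15
depth=15-7=8


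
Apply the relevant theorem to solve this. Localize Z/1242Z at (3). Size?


3-primary part: 1242=3^3*46
Size=3^3=27


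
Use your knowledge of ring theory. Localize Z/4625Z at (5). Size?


5-primary part: 4625=5^3*37
Size=5^3=125


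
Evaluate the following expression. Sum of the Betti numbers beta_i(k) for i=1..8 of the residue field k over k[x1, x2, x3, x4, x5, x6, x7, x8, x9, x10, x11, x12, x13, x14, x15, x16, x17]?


Koszul resolution: beta_i(k)=C(n,i), n=17
C(17,1)=17, C(17,2)=136, C(17,3)=680, C(17,4)=2380, C(17,5)=6188, C(17,6)=12376, C(17,7)=19448, C(17,8)=24310
Sum=65535


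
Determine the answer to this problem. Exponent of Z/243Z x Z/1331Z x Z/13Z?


Exponent = lcm of the cyclic orders; pairwise coprime => product.
3^5*11^3*13^1=243*1331*13=4204629


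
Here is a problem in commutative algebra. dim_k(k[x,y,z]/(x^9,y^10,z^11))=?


Basis: x^iy^jz^k, i<9,j<10,k<11
9*10*11=990


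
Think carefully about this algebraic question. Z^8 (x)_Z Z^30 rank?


rank(M(x)N) = rank(M)*rank(N)
8*30 = 240


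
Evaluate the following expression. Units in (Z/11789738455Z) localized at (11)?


Local ring = Z/2357947691Z.
phi(2357947691) = 11^8*(11-1) = 2143588810


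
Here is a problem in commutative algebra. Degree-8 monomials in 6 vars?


C(d+n-1,n-1)=C(13,5)=1287


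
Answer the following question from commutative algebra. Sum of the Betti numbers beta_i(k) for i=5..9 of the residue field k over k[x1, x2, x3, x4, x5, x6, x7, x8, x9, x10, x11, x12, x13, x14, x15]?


Koszul resolution: beta_i(k)=C(n,i), n=15
C(15,5)=3003, C(15,6)=5005, C(15,7)=6435, C(15,8)=6435, C(15,9)=5005
Sum=25883


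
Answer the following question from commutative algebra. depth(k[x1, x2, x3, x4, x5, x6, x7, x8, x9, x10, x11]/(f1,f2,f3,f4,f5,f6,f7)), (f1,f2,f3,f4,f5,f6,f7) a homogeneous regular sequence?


depth(R)=11
depth(R/I)=11-7=4


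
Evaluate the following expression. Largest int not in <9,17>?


gcd(9,17)=1 => F=ab-a-b=9*17-9-17=153-26=127


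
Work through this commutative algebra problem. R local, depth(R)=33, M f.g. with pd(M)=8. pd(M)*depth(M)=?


pd+depth=33
depth=33-8=25
pd*depth=8*25=200


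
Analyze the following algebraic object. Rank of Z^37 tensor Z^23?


rank(M(x)N) = rank(M)*rank(N)
37*23 = 851


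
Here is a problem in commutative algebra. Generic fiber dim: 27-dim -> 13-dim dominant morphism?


dim(fiber)=dim(X)-dim(Y)=27-13=14


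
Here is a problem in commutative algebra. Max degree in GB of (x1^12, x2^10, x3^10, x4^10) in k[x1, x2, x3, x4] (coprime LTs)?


Pure powers, coprime LTs => already GB.
Degrees: 12, 10, 10, 10
Max=12


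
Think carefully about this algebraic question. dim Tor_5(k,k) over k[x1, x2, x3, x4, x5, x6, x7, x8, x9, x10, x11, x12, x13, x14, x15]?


Koszul: C(n,i)=C(15,5)=3003


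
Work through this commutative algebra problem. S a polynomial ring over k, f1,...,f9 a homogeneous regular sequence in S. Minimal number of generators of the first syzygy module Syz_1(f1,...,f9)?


Regular sequence => Koszul complex is the minimal free resolution.
Syz_1 minimally generated by Koszul relations f_i*e_j - f_j*e_i (i<j): mu(Syz_1) = beta_2 = C(m,2) = m(m-1)/2
m=9
9*8/2 = 36


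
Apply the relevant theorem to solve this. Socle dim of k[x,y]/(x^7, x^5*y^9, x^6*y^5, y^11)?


Socle = ann(m) = span of standard monomials u with x*u, y*u in I (staircase corners).
Minimal generators: x^7, x^6*y^5, x^5*y^9, y^11
Corners: x^4y^10, x^5y^8, x^6y^4
Socle dim=3


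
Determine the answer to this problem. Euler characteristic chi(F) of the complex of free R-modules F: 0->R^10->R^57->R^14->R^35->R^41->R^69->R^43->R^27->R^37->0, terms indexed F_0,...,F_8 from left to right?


chi = sum (-1)^i * rank:
(-1)^0*10=10
(-1)^1*57=-57
(-1)^2*14=14
(-1)^3*35=-35
(-1)^4*41=41
(-1)^5*69=-69
(-1)^6*43=43
(-1)^7*27=-27
(-1)^8*37=37
chi=-43


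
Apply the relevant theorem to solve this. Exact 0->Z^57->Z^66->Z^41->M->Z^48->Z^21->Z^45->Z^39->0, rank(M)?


Alt sum=0:
(-1)^0*57 + (-1)^1*66 + (-1)^2*41 + (-1)^3*? + (-1)^4*48 + (-1)^5*21 + (-1)^6*45 + (-1)^7*39=0
rank(M)=65


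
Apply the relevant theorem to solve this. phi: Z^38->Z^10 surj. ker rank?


rank(ker) = 38-10 = 28


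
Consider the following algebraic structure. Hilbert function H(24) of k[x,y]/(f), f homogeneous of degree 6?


H(t)=d for t>=d-1.
d=6, t=24
H(24)=6


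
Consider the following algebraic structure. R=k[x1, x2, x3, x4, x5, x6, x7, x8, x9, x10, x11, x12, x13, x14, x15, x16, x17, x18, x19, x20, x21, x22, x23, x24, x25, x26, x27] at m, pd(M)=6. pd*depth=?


pd+depth=27
depth=27-6=21
pd*depth=6*21=126


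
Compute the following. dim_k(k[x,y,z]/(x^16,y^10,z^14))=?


Basis: x^iy^jz^k, i<16,j<10,k<14
16*10*14=2240


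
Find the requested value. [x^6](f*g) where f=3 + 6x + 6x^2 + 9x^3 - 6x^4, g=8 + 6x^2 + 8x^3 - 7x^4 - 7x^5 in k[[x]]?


[x^6] = sum a_i*b_j, i+j=6
  6*-7=-42
  6*-7=-42
  9*8=72
  -6*6=-36
Sum=-48


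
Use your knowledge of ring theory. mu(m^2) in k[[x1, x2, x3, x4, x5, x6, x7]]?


C(n+d-1,d)=C(8,2)=28


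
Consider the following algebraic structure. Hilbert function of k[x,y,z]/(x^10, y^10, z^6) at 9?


Need i<10, j<10, k<6 with i+j+k=9.
For each i, j ranges over max(0,9-i-5)..min(9,9-i):
  i=0: j in [4,9] -> 6
  i=1: j in [3,8] -> 6
  i=2: j in [2,7] -> 6
  i=3: j in [1,6] -> 6
  i=4: j in [0,5] -> 6
  i=5: j in [0,4] -> 5
  i=6: j in [0,3] -> 4
  i=7: j in [0,2] -> 3
  i=8: j in [0,1] -> 2
  i=9: j in [0,0] -> 1
H(9) = 6+6+6+6+6+5+4+3+2+1 = 45


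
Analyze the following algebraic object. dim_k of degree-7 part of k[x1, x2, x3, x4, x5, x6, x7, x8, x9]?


C(d+n-1,n-1)=C(15,8)=6435


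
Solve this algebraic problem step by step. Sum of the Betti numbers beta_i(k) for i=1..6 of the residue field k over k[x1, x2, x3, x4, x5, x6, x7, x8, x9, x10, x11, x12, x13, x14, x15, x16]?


Koszul resolution: beta_i(k)=C(n,i), n=16
C(16,1)=16, C(16,2)=120, C(16,3)=560, C(16,4)=1820, C(16,5)=4368, C(16,6)=8008
Sum=14892


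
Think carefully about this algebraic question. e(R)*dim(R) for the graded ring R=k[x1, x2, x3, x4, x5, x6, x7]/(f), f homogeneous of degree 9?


e(R)=deg(f)=9, dim(R)=7-1=6
e*dim=9*6=54


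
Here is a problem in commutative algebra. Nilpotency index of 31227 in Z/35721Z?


31227^k mod 35721:
k=1: 31227
k=2: 13671
k=3: 2646
k=4: 3969
k=5: 23814
k=6: 0
First zero at k = 6


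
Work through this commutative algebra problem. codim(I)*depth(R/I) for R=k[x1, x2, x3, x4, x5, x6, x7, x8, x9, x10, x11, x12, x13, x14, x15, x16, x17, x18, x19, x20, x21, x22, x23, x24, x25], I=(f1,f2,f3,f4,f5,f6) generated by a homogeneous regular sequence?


codim=6, depth=dim(R/I)=25-6=19
Product=6*19=114


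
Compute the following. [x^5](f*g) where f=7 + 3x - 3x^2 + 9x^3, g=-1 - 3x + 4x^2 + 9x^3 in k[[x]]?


[x^5] = sum a_i*b_j, i+j=5
  -3*9=-27
  9*4=36
Sum=9


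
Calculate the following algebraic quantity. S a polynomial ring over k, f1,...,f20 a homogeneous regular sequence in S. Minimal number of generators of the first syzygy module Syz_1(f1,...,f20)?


Regular sequence => Koszul complex is the minimal free resolution.
Syz_1 minimally generated by Koszul relations f_i*e_j - f_j*e_i (i<j): mu(Syz_1) = beta_2 = C(m,2) = m(m-1)/2
m=20
20*19/2 = 190


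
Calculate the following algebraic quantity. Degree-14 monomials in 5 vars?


C(d+n-1,n-1)=C(18,4)=3060


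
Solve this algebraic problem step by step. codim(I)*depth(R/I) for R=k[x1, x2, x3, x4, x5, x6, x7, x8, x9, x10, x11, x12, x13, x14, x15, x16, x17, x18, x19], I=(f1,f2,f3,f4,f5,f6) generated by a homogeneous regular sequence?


codim=6, depth=dim(R/I)=19-6=13
Product=6*13=78


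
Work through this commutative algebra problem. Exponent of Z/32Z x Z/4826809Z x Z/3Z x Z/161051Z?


Exponent = lcm of the cyclic orders; pairwise coprime => product.
2^5*13^6*3^1*11^5=32*4826809*3*161051=74626791960864


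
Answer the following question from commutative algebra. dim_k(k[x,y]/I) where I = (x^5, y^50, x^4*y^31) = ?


k[x,y]/I, I = (x^5, y^50, x^4*y^31)
Rect: 5x50=250. Corner: (5-4)x(50-31)=19.
dim = 250-19 = 231


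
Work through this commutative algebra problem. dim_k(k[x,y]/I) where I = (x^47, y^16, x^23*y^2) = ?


k[x,y]/I, I = (x^47, y^16, x^23*y^2)
Rect: 47x16=752. Corner: (47-23)x(16-2)=336.
dim = 752-336 = 416


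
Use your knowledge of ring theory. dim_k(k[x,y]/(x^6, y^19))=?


Basis: x^i*y^j, i<6, j<19
6*19=114


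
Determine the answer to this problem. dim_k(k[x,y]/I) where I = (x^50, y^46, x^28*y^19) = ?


k[x,y]/I, I = (x^50, y^46, x^28*y^19)
Rect: 50x46=2300. Corner: (50-28)x(46-19)=594.
dim = 2300-594 = 1706


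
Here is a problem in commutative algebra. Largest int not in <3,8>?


gcd(3,8)=1 => F=ab-a-b=3*8-3-8=24-11=13


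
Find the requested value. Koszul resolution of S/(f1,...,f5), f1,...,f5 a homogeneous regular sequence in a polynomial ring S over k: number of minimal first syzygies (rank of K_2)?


Regular sequence => Koszul complex is the minimal free resolution.
Syz_1 minimally generated by Koszul relations f_i*e_j - f_j*e_i (i<j): mu(Syz_1) = beta_2 = C(m,2) = m(m-1)/2
m=5
5*4/2 = 10


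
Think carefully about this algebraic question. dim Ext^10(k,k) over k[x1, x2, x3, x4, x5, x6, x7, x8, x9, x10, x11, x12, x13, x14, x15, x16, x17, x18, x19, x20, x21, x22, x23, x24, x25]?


C(n,i)=C(25,10)=3268760


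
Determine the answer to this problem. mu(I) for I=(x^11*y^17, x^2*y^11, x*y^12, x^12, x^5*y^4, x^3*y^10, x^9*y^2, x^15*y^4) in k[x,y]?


Remove redundant (divisible by others).
x^15*y^4 redundant.
x^11*y^17 redundant.
Min: x^12, x^9*y^2, x^5*y^4, x^3*y^10, x^2*y^11, x*y^12
Count=6


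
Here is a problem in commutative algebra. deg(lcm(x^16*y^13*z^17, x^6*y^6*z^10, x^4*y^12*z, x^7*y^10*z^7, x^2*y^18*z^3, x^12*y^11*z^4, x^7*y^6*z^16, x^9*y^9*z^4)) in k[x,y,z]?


lcm = componentwise max:
x: max(16,6,4,7,2,12,7,9)=16
y: max(13,6,12,10,18,11,6,9)=18
z: max(17,10,1,7,3,4,16,4)=17
Total=16+18+17=51


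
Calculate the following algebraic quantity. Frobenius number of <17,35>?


gcd(17,35)=1 => F=ab-a-b=17*35-17-35=595-52=543


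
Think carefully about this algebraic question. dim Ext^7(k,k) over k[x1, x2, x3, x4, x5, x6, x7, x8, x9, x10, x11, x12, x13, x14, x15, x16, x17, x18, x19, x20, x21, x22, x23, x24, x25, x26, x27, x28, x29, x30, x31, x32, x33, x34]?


C(n,i)=C(34,7)=5379616


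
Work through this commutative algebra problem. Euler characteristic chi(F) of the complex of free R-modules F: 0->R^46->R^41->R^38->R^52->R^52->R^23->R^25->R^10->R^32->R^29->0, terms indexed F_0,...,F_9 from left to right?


chi = sum (-1)^i * rank:
(-1)^0*46=46
(-1)^1*41=-41
(-1)^2*38=38
(-1)^3*52=-52
(-1)^4*52=52
(-1)^5*23=-23
(-1)^6*25=25
(-1)^7*10=-10
(-1)^8*32=32
(-1)^9*29=-29
chi=38


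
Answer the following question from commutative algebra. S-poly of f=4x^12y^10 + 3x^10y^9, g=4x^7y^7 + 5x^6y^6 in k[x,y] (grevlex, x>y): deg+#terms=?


LT(f)=4x^12y^10, LT(g)=4x^7y^7
lcm(LM)=x^12y^10
S(f,g) (scaled by 16 to clear denominators) = 4*f - 4x^5y^3*g = -20x^11y^9 + 12x^10y^9
2 terms, deg 20.
20+2=22


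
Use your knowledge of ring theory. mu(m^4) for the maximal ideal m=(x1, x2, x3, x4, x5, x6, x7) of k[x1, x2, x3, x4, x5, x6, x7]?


Graded Nakayama: mu(m^d) = dim_k (m^d/m^(d+1)) = #degree-4 monomials in 7 vars
C(n+d-1,d)=C(10,4)=210


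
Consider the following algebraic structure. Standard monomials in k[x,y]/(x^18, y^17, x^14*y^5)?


k[x,y]/I, I = (x^18, y^17, x^14*y^5)
Rect: 18x17=306. Corner: (18-14)x(17-5)=48.
dim = 306-48 = 258


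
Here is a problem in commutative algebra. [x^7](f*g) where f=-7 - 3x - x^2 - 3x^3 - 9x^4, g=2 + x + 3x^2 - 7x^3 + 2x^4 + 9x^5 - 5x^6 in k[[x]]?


[x^7] = sum a_i*b_j, i+j=7
  -3*-5=15
  -1*9=-9
  -3*2=-6
  -9*-7=63
Sum=63


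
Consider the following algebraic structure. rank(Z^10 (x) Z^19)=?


rank(M(x)N) = rank(M)*rank(N)
10*19 = 190


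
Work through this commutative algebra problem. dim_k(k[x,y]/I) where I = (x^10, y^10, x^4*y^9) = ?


k[x,y]/I, I = (x^10, y^10, x^4*y^9)
Rect: 10x10=100. Corner: (10-4)x(10-9)=6.
dim = 100-6 = 94


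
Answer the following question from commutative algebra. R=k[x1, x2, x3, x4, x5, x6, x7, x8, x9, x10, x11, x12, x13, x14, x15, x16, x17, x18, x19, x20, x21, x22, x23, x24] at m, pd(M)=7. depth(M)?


pd+depth=depth(R)=24
depth=24-7=17


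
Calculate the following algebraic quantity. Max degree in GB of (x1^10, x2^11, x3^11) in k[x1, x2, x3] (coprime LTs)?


Pure powers, coprime LTs => already GB.
Degrees: 10, 11, 11
Max=11


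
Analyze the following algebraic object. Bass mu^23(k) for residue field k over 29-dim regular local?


C(n,i)=C(29,23)=475020


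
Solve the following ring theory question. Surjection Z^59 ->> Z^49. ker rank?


rank(ker) = 59-49 = 10


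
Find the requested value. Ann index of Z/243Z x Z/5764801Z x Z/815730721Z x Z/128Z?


Exponent = lcm of the cyclic orders; pairwise coprime => product.
3^5*7^8*13^8*2^7=243*5764801*815730721*128=146267346189416909184


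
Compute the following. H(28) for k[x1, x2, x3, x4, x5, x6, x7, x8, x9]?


C(d+n-1,n-1)=C(36,8)=30260340


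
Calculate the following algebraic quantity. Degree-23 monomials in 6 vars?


C(d+n-1,n-1)=C(28,5)=98280


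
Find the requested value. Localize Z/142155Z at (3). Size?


3-primary part: 142155=3^7*65
Size=3^7=2187


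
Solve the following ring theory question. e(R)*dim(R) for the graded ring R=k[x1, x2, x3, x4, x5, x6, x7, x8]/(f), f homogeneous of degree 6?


e(R)=deg(f)=6, dim(R)=8-1=7
e*dim=6*7=42


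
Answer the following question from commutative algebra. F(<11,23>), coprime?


gcd(11,23)=1 => F=ab-a-b=11*23-11-23=253-34=219


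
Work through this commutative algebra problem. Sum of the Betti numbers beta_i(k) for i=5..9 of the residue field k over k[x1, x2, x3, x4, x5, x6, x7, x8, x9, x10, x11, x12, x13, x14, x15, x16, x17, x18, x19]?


Koszul resolution: beta_i(k)=C(n,i), n=19
C(19,5)=11628, C(19,6)=27132, C(19,7)=50388, C(19,8)=75582, C(19,9)=92378
Sum=257108


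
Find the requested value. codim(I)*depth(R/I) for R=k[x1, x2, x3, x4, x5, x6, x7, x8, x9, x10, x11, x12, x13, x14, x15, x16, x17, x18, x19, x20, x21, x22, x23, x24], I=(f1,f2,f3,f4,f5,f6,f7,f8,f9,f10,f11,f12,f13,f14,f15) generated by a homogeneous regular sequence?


codim=15, depth=dim(R/I)=24-15=9
Product=15*9=135


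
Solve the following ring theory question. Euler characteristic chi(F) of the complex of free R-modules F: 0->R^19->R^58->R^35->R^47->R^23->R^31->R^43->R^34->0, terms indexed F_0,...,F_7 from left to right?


chi = sum (-1)^i * rank:
(-1)^0*19=19
(-1)^1*58=-58
(-1)^2*35=35
(-1)^3*47=-47
(-1)^4*23=23
(-1)^5*31=-31
(-1)^6*43=43
(-1)^7*34=-34
chi=-50


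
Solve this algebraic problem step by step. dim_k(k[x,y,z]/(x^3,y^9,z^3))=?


Basis: x^iy^jz^k, i<3,j<9,k<3
3*9*3=81


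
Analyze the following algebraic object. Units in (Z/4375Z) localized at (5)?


Local ring = Z/625Z.
phi(625) = 5^3*(5-1) = 500


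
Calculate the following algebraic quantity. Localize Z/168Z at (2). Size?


2-primary part: 168=2^3*21
Size=2^3=8


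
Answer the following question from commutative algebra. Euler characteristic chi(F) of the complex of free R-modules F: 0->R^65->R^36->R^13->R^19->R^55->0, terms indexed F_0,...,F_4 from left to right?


chi = sum (-1)^i * rank:
(-1)^0*65=65
(-1)^1*36=-36
(-1)^2*13=13
(-1)^3*19=-19
(-1)^4*55=55
chi=78


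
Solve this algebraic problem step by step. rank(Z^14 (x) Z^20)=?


rank(M(x)N) = rank(M)*rank(N)
14*20 = 280


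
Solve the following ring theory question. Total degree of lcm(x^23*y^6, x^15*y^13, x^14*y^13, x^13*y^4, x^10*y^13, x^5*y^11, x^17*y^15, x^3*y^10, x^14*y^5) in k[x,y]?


lcm = componentwise max:
x: max(23,15,14,13,10,5,17,3,14)=23
y: max(6,13,13,4,13,11,15,10,5)=15
Total=23+15=38


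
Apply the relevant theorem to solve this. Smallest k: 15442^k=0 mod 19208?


15442^k mod 19208:
k=1: 15442
k=2: 7252
k=3: 2744
k=4: 0
First zero at k = 4


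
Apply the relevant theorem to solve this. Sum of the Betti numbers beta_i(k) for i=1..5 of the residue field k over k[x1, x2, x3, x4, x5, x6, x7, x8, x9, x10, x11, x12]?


Koszul resolution: beta_i(k)=C(n,i), n=12
C(12,1)=12, C(12,2)=66, C(12,3)=220, C(12,4)=495, C(12,5)=792
Sum=1585


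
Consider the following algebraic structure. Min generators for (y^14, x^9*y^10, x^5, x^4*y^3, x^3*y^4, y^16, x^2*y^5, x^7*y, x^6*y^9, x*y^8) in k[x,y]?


Remove redundant (divisible by others).
x^7*y redundant.
y^16 redundant.
x^6*y^9 redundant.
x^9*y^10 redundant.
Min: x^5, x^4*y^3, x^3*y^4, x^2*y^5, x*y^8, y^14
Count=6


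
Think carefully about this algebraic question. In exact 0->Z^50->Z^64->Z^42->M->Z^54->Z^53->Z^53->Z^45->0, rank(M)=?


Alt sum=0:
(-1)^0*50 + (-1)^1*64 + (-1)^2*42 + (-1)^3*? + (-1)^4*54 + (-1)^5*53 + (-1)^6*53 + (-1)^7*45=0
rank(M)=37


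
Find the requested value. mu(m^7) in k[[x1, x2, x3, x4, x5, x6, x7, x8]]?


C(n+d-1,d)=C(14,7)=3432


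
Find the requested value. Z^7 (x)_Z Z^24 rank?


rank(M(x)N) = rank(M)*rank(N)
7*24 = 168


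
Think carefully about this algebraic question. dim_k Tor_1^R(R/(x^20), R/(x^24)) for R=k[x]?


Tor_1(R/I,R/J)=(I cap J)/IJ=(x^24)/(x^44)
dim=44-24=min(20,24)=20


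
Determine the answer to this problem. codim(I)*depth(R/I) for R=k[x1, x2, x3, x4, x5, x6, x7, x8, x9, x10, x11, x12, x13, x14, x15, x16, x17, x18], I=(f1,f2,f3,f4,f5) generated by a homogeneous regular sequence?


codim=5, depth=dim(R/I)=18-5=13
Product=5*13=65


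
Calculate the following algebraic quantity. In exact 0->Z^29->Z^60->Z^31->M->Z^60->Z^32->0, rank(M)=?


Alt sum=0:
(-1)^0*29 + (-1)^1*60 + (-1)^2*31 + (-1)^3*? + (-1)^4*60 + (-1)^5*32=0
rank(M)=28


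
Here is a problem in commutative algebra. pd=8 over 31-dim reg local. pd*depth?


pd+depth=31
depth=31-8=23
pd*depth=8*23=184


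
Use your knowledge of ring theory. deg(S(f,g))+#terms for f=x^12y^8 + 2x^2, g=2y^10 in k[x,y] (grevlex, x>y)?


LT(f)=x^12y^8, LT(g)=2y^10
lcm(LM)=x^12y^10
S(f,g) (scaled by 2 to clear denominators) = 2y^2*f - x^12*g = 4x^2y^2
1 terms, deg 4.
4+1=5


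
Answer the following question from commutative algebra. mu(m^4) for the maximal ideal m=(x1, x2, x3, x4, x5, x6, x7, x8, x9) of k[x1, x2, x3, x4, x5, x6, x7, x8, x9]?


Graded Nakayama: mu(m^d) = dim_k (m^d/m^(d+1)) = #degree-4 monomials in 9 vars
C(n+d-1,d)=C(12,4)=495


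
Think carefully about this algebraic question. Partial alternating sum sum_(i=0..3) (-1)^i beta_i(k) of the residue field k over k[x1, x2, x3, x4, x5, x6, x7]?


Koszul resolution: beta_i(k)=C(n,i), n=7
sum_(i=0..p) (-1)^i C(n,i) = (-1)^p C(n-1,p)
(-1)^3*C(6,3) = (-1)^3*20 = -20


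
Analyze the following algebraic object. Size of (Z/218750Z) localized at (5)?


5-primary part: 218750=5^6*14
Size=5^6=15625


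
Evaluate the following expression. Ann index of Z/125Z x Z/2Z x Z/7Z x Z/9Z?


Exponent = lcm of the cyclic orders; pairwise coprime => product.
5^3*2^1*7^1*3^2=125*2*7*9=15750


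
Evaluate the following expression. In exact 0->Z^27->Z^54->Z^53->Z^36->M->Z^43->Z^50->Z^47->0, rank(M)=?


Alt sum=0:
(-1)^0*27 + (-1)^1*54 + (-1)^2*53 + (-1)^3*36 + (-1)^4*? + (-1)^5*43 + (-1)^6*50 + (-1)^7*47=0
rank(M)=50


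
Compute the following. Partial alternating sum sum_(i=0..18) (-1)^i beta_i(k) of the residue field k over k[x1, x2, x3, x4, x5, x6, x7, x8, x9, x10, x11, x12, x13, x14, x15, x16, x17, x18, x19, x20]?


Koszul resolution: beta_i(k)=C(n,i), n=20
sum_(i=0..p) (-1)^i C(n,i) = (-1)^p C(n-1,p)
(-1)^18*C(19,18) = (-1)^18*19 = 19


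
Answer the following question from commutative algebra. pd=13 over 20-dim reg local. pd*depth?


pd+depth=20
depth=20-13=7
pd*depth=13*7=91


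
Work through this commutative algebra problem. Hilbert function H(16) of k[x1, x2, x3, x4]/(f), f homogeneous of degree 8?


C(19,3)-C(11,3)=969-165=804


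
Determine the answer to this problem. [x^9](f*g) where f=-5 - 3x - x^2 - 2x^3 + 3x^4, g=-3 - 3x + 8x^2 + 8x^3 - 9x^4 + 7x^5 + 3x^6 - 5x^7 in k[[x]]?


[x^9] = sum a_i*b_j, i+j=9
  -1*-5=5
  -2*3=-6
  3*7=21
Sum=20


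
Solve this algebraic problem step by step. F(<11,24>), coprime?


gcd(11,24)=1 => F=ab-a-b=11*24-11-24=264-35=229


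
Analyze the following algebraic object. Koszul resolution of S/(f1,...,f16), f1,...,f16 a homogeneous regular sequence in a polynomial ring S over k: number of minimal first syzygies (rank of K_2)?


Regular sequence => Koszul complex is the minimal free resolution.
Syz_1 minimally generated by Koszul relations f_i*e_j - f_j*e_i (i<j): mu(Syz_1) = beta_2 = C(m,2) = m(m-1)/2
m=16
16*15/2 = 120


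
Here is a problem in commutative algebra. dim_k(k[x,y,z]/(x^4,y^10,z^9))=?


Basis: x^iy^jz^k, i<4,j<10,k<9
4*10*9=360


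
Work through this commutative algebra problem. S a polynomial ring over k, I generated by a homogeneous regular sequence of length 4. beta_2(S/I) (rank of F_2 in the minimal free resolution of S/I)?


Regular sequence => Koszul complex is the minimal free resolution.
Syz_1 minimally generated by Koszul relations f_i*e_j - f_j*e_i (i<j): mu(Syz_1) = beta_2 = C(m,2) = m(m-1)/2
m=4
4*3/2 = 6


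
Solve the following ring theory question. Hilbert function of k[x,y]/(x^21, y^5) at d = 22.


k[x,y], I = (x^21, y^5), d = 22
Need i < 21 and d-i < 5.
Range: 18 <= i <= 20.
H(22) = 3


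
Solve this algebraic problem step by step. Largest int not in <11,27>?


gcd(11,27)=1 => F=ab-a-b=11*27-11-27=297-38=259


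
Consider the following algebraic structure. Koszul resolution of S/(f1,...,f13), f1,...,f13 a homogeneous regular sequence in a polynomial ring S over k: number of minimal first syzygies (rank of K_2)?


Regular sequence => Koszul complex is the minimal free resolution.
Syz_1 minimally generated by Koszul relations f_i*e_j - f_j*e_i (i<j): mu(Syz_1) = beta_2 = C(m,2) = m(m-1)/2
m=13
13*12/2 = 78


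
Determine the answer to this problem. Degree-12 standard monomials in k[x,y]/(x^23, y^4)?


k[x,y], I = (x^23, y^4), d = 12
Need i < 23 and d-i < 4.
Range: 9 <= i <= 12.
H(12) = 4


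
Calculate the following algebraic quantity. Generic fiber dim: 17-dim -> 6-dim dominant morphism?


dim(fiber)=dim(X)-dim(Y)=17-6=11


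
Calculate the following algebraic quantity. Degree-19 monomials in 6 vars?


C(d+n-1,n-1)=C(24,5)=42504


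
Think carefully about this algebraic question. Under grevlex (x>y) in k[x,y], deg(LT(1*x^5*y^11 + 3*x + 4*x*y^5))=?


LT: 1*x^5*y^11
deg_x=5, deg_y=11
Total=5+11=16


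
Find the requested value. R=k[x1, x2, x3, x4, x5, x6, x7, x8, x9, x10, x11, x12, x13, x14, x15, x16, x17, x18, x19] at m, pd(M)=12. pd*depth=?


pd+depth=19
depth=19-12=7
pd*depth=12*7=84


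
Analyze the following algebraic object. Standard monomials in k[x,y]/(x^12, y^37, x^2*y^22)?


k[x,y]/I, I = (x^12, y^37, x^2*y^22)
Rect: 12x37=444. Corner: (12-2)x(37-22)=150.
dim = 444-150 = 294


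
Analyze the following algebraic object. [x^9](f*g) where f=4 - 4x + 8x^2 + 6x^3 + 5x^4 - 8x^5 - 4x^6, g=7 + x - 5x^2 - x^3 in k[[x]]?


[x^9] = sum a_i*b_j, i+j=9
  -4*-1=4
Sum=4


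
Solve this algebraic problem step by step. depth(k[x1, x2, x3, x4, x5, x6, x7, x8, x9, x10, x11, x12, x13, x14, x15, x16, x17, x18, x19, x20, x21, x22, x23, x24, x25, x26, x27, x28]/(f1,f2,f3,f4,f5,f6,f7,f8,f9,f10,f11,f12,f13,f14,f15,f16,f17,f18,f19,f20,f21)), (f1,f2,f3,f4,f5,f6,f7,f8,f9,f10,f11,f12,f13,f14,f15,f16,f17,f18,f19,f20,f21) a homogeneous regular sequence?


depth(R)=28
depth(R/I)=28-21=7


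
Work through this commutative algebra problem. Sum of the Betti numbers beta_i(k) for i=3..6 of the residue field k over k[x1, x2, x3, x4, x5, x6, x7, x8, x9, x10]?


Koszul resolution: beta_i(k)=C(n,i), n=10
C(10,3)=120, C(10,4)=210, C(10,5)=252, C(10,6)=210
Sum=792


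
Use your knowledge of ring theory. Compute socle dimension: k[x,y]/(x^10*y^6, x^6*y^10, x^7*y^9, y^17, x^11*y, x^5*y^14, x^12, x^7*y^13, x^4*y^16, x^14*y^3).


Socle = ann(m) = span of standard monomials u with x*u, y*u in I (staircase corners).
Redundant generators: x^7*y^13, x^14*y^3
Minimal generators: x^12, x^11*y, x^10*y^6, x^7*y^9, x^6*y^10, x^5*y^14, x^4*y^16, y^17
Corners: x^3y^16, x^4y^15, x^5y^13, x^6y^9, x^9y^8, x^10y^5, x^11
Socle dim=7


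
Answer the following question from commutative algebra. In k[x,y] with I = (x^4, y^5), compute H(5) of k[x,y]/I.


k[x,y], I = (x^4, y^5), d = 5
Need i < 4 and d-i < 5.
Range: 1 <= i <= 3.
H(5) = 3


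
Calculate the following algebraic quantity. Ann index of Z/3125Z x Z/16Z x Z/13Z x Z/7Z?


Exponent = lcm of the cyclic orders; pairwise coprime => product.
5^5*2^4*13^1*7^1=3125*16*13*7=4550000


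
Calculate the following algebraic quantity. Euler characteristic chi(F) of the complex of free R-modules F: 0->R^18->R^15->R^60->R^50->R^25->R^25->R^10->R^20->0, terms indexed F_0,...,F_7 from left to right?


chi = sum (-1)^i * rank:
(-1)^0*18=18
(-1)^1*15=-15
(-1)^2*60=60
(-1)^3*50=-50
(-1)^4*25=25
(-1)^5*25=-25
(-1)^6*10=10
(-1)^7*20=-20
chi=3


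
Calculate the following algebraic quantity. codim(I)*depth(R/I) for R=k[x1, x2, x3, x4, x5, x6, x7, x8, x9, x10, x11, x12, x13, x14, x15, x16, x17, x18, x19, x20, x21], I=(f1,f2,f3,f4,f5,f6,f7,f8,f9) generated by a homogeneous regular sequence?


codim=9, depth=dim(R/I)=21-9=12
Product=9*12=108


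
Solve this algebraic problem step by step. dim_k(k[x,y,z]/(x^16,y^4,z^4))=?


Basis: x^iy^jz^k, i<16,j<4,k<4
16*4*4=256


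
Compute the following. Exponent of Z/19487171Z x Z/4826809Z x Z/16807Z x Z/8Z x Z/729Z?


Exponent = lcm of the cyclic orders; pairwise coprime => product.
11^7*13^6*7^5*2^3*3^6=19487171*4826809*16807*8*729=9219696509143237853736


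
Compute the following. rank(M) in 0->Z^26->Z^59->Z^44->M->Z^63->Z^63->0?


Alt sum=0:
(-1)^0*26 + (-1)^1*59 + (-1)^2*44 + (-1)^3*? + (-1)^4*63 + (-1)^5*63=0
rank(M)=11


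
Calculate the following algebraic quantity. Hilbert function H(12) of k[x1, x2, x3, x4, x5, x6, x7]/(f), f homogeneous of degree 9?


C(18,6)-C(9,6)=18564-84=18480


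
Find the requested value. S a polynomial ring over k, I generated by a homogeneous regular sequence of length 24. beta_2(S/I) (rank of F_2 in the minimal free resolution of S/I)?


Regular sequence => Koszul complex is the minimal free resolution.
Syz_1 minimally generated by Koszul relations f_i*e_j - f_j*e_i (i<j): mu(Syz_1) = beta_2 = C(m,2) = m(m-1)/2
m=24
24*23/2 = 276


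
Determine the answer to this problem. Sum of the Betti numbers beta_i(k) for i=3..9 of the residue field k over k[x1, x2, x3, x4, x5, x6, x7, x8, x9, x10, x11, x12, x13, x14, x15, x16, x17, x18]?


Koszul resolution: beta_i(k)=C(n,i), n=18
C(18,3)=816, C(18,4)=3060, C(18,5)=8568, C(18,6)=18564, C(18,7)=31824, C(18,8)=43758, C(18,9)=48620
Sum=155210


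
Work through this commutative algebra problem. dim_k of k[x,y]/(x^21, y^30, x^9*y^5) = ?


k[x,y]/I, I = (x^21, y^30, x^9*y^5)
Rect: 21x30=630. Corner: (21-9)x(30-5)=300.
dim = 630-300 = 330


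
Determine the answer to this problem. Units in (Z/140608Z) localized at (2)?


Local ring = Z/64Z.
phi(64) = 2^5*(2-1) = 32


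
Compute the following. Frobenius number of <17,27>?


gcd(17,27)=1 => F=ab-a-b=17*27-17-27=459-44=415


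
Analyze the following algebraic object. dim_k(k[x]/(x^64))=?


Basis: 1,x,...,x^63
dim=64


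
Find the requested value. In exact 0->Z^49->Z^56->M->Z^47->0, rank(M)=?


Alt sum=0:
(-1)^0*49 + (-1)^1*56 + (-1)^2*? + (-1)^3*47=0
rank(M)=54


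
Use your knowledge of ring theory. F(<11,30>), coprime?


gcd(11,30)=1 => F=ab-a-b=11*30-11-30=330-41=289


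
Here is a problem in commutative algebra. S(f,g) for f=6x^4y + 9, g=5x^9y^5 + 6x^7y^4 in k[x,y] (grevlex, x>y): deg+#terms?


LT(f)=6x^4y, LT(g)=5x^9y^5
lcm(LM)=x^9y^5
S(f,g) (scaled by 30 to clear denominators) = 5x^5y^4*f - 6*g = -36x^7y^4 + 45x^5y^4
2 terms, deg 11.
11+2=13


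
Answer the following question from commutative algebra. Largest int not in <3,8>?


gcd(3,8)=1 => F=ab-a-b=3*8-3-8=24-11=13


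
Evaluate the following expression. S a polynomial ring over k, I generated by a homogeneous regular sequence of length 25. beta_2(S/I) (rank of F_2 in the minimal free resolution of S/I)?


Regular sequence => Koszul complex is the minimal free resolution.
Syz_1 minimally generated by Koszul relations f_i*e_j - f_j*e_i (i<j): mu(Syz_1) = beta_2 = C(m,2) = m(m-1)/2
m=25
25*24/2 = 300


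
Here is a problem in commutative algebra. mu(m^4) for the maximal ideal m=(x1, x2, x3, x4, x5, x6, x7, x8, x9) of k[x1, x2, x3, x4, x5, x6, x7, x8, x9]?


Graded Nakayama: mu(m^d) = dim_k (m^d/m^(d+1)) = #degree-4 monomials in 9 vars
C(n+d-1,d)=C(12,4)=495


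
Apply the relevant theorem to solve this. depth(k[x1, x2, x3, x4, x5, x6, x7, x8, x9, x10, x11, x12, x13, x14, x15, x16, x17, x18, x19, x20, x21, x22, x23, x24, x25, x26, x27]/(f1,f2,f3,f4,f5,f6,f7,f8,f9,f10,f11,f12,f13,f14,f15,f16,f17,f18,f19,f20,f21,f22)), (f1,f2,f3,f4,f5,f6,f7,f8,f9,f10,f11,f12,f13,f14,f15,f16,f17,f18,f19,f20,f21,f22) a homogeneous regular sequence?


depth(R)=27
depth(R/I)=27-22=5


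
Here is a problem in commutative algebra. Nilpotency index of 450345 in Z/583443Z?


450345^k mod 583443:
k=1: 450345
k=2: 581238
k=3: 9261
k=4: 194481
k=5: 0
First zero at k = 5


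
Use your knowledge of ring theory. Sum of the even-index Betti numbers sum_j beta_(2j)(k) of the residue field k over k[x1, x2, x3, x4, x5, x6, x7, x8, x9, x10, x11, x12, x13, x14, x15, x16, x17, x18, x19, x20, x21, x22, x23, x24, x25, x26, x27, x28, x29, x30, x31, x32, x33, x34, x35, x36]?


Koszul resolution: beta_i(k)=C(n,i), n=36
sum_even C(36,i) = 2^(n-1) = 2^35 = 34359738368


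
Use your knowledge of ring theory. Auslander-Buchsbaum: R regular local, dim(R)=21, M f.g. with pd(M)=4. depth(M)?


pd+depth=depth(R)=21
depth=21-4=17


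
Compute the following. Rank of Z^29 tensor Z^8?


rank(M(x)N) = rank(M)*rank(N)
29*8 = 232


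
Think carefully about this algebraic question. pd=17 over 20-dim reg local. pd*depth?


pd+depth=20
depth=20-17=3
pd*depth=17*3=51


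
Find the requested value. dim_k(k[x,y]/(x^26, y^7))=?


Basis: x^i*y^j, i<26, j<7
26*7=182


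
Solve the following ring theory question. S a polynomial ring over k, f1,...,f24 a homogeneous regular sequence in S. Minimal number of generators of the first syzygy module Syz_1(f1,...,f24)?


Regular sequence => Koszul complex is the minimal free resolution.
Syz_1 minimally generated by Koszul relations f_i*e_j - f_j*e_i (i<j): mu(Syz_1) = beta_2 = C(m,2) = m(m-1)/2
m=24
24*23/2 = 276
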